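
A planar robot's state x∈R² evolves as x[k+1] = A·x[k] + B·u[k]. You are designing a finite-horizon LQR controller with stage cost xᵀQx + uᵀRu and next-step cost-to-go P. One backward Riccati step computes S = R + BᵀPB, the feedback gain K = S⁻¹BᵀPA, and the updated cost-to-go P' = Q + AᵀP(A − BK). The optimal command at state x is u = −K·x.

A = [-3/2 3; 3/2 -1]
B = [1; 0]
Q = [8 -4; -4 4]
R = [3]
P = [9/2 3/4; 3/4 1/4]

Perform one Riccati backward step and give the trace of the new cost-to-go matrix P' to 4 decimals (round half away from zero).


BᵀP = [4.5000 0.7500]
S = R + BᵀPB = [3] + [4.5000] = [7.5000]
BᵀPA = [-5.6250 12.7500]
K = S⁻¹·BᵀPA = [-0.7500 1.7000]
A−BK = [-0.7500 1.3000; 1.5000 -1.0000]
AᵀP(A−BK) = [3.0938 -6.5625; -6.5625 14.5750]
P' = Q + AᵀP(A−BK) = [11.0938 -10.5625; -10.5625 18.5750]
tr(P') = 29.6688

29.6688


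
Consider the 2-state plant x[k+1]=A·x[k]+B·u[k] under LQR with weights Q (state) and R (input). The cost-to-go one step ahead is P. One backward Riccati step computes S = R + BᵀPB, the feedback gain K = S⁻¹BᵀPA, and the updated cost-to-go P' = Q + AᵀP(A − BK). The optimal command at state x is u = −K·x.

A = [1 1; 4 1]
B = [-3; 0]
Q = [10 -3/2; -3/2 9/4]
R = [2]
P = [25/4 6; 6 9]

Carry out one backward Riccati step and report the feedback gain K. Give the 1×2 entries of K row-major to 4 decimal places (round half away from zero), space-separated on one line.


-1.5579 -0.6309

BᵀP = [-18.7500 -18.0000]
S = R + BᵀPB = [2] + [56.2500] = [58.2500]
BᵀPA = [-90.7500 -36.7500]
K = S⁻¹·BᵀPA = [-1.5579 -0.6309]
A−BK = [-3.6738 -0.8927; 4.0000 1.0000]
AᵀP(A−BK) = [56.8670 14.9957; 14.9957 4.0644]
P' = Q + AᵀP(A−BK) = [66.8670 13.4957; 13.4957 6.3144]
tr(P') = 73.1813


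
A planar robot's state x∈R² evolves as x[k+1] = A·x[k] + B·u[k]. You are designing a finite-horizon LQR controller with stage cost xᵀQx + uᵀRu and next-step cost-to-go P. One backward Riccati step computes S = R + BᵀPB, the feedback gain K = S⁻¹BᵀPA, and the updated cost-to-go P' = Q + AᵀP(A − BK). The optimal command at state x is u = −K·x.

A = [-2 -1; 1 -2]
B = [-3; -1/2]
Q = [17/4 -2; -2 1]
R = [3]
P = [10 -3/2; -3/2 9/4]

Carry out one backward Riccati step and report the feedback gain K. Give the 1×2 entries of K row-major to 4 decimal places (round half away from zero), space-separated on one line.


BᵀP = [-29.2500 3.3750]
S = R + BᵀPB = [3] + [86.0625] = [89.0625]
BᵀPA = [61.8750 22.5000]
K = S⁻¹·BᵀPA = [0.6947 0.2526]
A−BK = [0.0842 -0.2421; 1.3474 -1.8737]
AᵀP(A−BK) = [5.2632 -4.6316; -4.6316 7.3158]
P' = Q + AᵀP(A−BK) = [9.5132 -6.6316; -6.6316 8.3158]
tr(P') = 17.8289

0.6947 0.2526


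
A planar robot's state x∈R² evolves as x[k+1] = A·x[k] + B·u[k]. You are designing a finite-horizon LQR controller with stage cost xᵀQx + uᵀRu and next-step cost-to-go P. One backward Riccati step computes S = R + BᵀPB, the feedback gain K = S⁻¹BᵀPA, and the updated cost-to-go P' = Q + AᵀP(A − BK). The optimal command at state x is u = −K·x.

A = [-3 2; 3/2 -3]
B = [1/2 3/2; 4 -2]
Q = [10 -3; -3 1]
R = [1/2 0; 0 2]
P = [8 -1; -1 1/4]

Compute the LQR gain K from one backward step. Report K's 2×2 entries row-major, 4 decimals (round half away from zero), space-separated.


BᵀP = [0.0000 0.5000; 14.0000 -2.0000]
S = R + BᵀPB = [1/2 0; 0 2] + [2.0000 -1.0000; -1.0000 25.0000] = [2.5000 -1.0000; -1.0000 27.0000]
BᵀPA = [0.7500 -1.5000; -45.0000 34.0000]
K = S⁻¹·BᵀPA = [-0.3722 -0.0977; -1.6805 1.2556]
A−BK = [-0.2932 0.1654; -0.3722 -0.0977]
AᵀP(A−BK) = [6.2213 -4.5479; -4.5479 3.4117]
P' = Q + AᵀP(A−BK) = [16.2213 -7.5479; -7.5479 4.4117]
tr(P') = 20.6330

-0.3722 -0.0977 -1.6805 1.2556


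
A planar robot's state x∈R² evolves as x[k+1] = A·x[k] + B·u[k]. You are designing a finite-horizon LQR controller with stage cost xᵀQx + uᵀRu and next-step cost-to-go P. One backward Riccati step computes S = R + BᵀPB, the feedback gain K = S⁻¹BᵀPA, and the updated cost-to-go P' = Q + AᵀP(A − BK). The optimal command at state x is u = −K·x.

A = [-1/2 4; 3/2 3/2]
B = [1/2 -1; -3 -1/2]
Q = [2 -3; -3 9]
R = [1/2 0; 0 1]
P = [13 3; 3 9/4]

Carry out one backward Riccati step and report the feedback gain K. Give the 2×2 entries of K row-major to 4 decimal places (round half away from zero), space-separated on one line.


BᵀP = [-2.5000 -5.2500; -14.5000 -4.1250]
S = R + BᵀPB = [1/2 0; 0 1] + [14.5000 5.1250; 5.1250 16.5625] = [15.0000 5.1250; 5.1250 17.5625]
BᵀPA = [-6.6250 -17.8750; 1.0625 -64.1875]
K = S⁻¹·BᵀPA = [-0.5135 0.0634; 0.2104 -3.6733]
A−BK = [-0.0329 0.2950; 0.0646 -0.1465]
AᵀP(A−BK) = [0.1868 -0.8647; -0.8647 14.4155]
P' = Q + AᵀP(A−BK) = [2.1868 -3.8647; -3.8647 23.4155]
tr(P') = 25.6023

-0.5135 0.0634 0.2104 -3.6733


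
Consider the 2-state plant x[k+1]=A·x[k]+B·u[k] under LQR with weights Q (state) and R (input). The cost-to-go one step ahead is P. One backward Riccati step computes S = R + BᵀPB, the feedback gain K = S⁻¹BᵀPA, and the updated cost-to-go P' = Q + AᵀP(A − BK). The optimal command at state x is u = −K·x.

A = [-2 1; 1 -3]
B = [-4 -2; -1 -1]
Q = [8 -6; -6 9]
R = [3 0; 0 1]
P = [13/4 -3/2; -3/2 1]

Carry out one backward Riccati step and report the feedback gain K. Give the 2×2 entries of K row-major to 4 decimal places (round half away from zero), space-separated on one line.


0.5000 -0.5625 0.3333 -0.0972

BᵀP = [-11.5000 5.0000; -5.0000 2.0000]
S = R + BᵀPB = [3 0; 0 1] + [41.0000 18.0000; 18.0000 8.0000] = [44.0000 18.0000; 18.0000 9.0000]
BᵀPA = [28.0000 -26.5000; 12.0000 -11.0000]
K = S⁻¹·BᵀPA = [0.5000 -0.5625; 0.3333 -0.0972]
A−BK = [0.6667 -1.4444; 1.8333 -3.6597]
AᵀP(A−BK) = [2.0000 -3.0833; -3.0833 5.2743]
P' = Q + AᵀP(A−BK) = [10.0000 -9.0833; -9.0833 14.2743]
tr(P') = 24.2743


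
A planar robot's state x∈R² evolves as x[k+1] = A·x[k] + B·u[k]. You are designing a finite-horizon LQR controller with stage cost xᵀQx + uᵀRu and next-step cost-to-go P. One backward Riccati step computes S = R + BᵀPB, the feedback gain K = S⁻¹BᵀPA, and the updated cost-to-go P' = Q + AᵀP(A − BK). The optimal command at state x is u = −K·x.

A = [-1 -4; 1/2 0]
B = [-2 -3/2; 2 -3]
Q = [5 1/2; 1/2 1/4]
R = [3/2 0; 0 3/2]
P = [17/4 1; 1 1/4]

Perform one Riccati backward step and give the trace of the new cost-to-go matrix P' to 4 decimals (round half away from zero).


BᵀP = [-6.5000 -1.5000; -9.3750 -2.2500]
S = R + BᵀPB = [3/2 0; 0 3/2] + [10.0000 14.2500; 14.2500 20.8125] = [11.5000 14.2500; 14.2500 22.3125]
BᵀPA = [5.7500 26.0000; 8.2500 37.5000]
K = S⁻¹·BᵀPA = [0.2005 0.8546; 0.2417 1.1349]
A−BK = [-0.2364 -0.5884; 0.8240 1.6953]
AᵀP(A−BK) = [0.1656 0.7233; 0.7233 3.2224]
P' = Q + AᵀP(A−BK) = [5.1656 1.2233; 1.2233 3.4724]
tr(P') = 8.6380

8.6380


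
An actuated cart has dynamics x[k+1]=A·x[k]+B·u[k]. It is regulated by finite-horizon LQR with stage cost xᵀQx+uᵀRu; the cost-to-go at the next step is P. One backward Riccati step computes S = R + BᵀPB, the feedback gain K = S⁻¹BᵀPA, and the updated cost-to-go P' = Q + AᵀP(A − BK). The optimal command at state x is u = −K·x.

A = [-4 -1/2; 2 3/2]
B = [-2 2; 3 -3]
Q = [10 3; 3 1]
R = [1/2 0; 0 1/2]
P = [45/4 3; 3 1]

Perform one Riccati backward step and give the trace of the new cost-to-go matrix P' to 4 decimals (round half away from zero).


21.0385

BᵀP = [-13.5000 -3.0000; 13.5000 3.0000]
S = R + BᵀPB = [1/2 0; 0 1/2] + [18.0000 -18.0000; -18.0000 18.0000] = [18.5000 -18.0000; -18.0000 18.5000]
BᵀPA = [48.0000 2.2500; -48.0000 -2.2500]
K = S⁻¹·BᵀPA = [1.3151 0.0616; -1.3151 -0.0616]
A−BK = [1.2603 -0.2534; -5.8904 1.1301]
AᵀP(A−BK) = [9.7534 -1.4178; -1.4178 0.2851]
P' = Q + AᵀP(A−BK) = [19.7534 1.5822; 1.5822 1.2851]
tr(P') = 21.0385


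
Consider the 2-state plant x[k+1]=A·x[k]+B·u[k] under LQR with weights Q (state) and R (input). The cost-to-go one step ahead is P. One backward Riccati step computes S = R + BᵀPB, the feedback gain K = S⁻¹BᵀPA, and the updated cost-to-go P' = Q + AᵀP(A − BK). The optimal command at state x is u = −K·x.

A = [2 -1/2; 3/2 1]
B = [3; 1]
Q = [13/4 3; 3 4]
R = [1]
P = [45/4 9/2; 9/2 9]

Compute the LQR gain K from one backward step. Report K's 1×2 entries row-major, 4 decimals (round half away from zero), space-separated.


0.7975 0.0244

BᵀP = [38.2500 22.5000]
S = R + BᵀPB = [1] + [137.2500] = [138.2500]
BᵀPA = [110.2500 3.3750]
K = S⁻¹·BᵀPA = [0.7975 0.0244]
A−BK = [-0.3924 -0.5732; 0.7025 0.9756]
AᵀP(A−BK) = [4.3291 5.1835; 5.1835 7.2301]
P' = Q + AᵀP(A−BK) = [7.5791 8.1835; 8.1835 11.2301]
tr(P') = 18.8092


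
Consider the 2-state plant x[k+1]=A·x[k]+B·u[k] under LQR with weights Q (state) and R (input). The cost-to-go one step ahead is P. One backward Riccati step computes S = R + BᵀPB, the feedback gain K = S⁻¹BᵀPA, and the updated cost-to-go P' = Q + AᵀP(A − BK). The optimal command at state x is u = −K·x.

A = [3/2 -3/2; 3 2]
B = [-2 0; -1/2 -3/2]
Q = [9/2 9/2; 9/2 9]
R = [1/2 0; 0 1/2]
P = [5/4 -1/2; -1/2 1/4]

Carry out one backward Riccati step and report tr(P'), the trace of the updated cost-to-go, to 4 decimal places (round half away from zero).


BᵀP = [-2.2500 0.8750; 0.7500 -0.3750]
S = R + BᵀPB = [1/2 0; 0 1/2] + [4.0625 -1.3125; -1.3125 0.5625] = [4.5625 -1.3125; -1.3125 1.0625]
BᵀPA = [-0.7500 5.1250; 0.0000 -1.8750]
K = S⁻¹·BᵀPA = [-0.2550 0.9550; -0.3150 -0.5850]
A−BK = [0.9900 0.4100; 2.4000 1.6000]
AᵀP(A−BK) = [0.3713 0.1538; 0.1538 0.8213]
P' = Q + AᵀP(A−BK) = [4.8713 4.6538; 4.6538 9.8213]
tr(P') = 14.6925

14.6925


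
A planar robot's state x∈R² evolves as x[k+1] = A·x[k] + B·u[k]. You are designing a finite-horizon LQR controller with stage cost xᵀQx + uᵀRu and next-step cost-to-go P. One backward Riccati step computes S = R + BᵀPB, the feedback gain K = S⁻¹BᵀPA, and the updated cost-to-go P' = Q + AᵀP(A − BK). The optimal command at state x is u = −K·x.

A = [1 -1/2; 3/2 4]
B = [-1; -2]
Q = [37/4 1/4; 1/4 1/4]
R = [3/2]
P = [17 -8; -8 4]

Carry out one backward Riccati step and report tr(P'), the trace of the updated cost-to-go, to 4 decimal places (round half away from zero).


BᵀP = [-1.0000 0.0000]
S = R + BᵀPB = [3/2] + [1.0000] = [2.5000]
BᵀPA = [-1.0000 0.5000]
K = S⁻¹·BᵀPA = [-0.4000 0.2000]
A−BK = [0.6000 -0.3000; 0.7000 4.4000]
AᵀP(A−BK) = [1.6000 -10.3000; -10.3000 100.1500]
P' = Q + AᵀP(A−BK) = [10.8500 -10.0500; -10.0500 100.4000]
tr(P') = 111.2500

111.2500


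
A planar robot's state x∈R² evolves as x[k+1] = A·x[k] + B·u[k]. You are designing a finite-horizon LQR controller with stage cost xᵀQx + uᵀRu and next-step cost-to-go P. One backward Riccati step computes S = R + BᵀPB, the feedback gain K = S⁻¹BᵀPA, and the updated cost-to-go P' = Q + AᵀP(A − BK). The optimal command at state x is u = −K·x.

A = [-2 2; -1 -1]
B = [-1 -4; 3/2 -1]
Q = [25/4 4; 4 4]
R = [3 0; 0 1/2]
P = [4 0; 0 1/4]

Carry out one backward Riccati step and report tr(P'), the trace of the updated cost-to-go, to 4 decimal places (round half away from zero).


BᵀP = [-4.0000 0.3750; -16.0000 -0.2500]
S = R + BᵀPB = [3 0; 0 1/2] + [4.5625 15.6250; 15.6250 64.2500] = [7.5625 15.6250; 15.6250 64.7500]
BᵀPA = [7.6250 -8.3750; 32.2500 -31.7500]
K = S⁻¹·BᵀPA = [-0.0415 -0.1881; 0.5081 -0.4450]
A−BK = [-0.0092 0.0321; -0.4297 -1.1628]
AᵀP(A−BK) = [0.1807 0.0341; 0.0341 0.5473]
P' = Q + AᵀP(A−BK) = [6.4307 4.0341; 4.0341 4.5473]
tr(P') = 10.9780

10.9780


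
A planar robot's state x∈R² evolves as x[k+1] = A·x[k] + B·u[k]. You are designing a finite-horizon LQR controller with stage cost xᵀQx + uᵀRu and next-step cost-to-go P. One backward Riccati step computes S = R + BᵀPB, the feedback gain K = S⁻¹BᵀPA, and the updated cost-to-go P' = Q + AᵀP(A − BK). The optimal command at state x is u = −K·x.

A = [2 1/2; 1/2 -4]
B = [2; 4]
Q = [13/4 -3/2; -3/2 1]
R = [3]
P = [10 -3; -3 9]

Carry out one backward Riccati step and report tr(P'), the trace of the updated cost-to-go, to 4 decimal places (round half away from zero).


95.2806

BᵀP = [8.0000 30.0000]
S = R + BᵀPB = [3] + [136.0000] = [139.0000]
BᵀPA = [31.0000 -116.0000]
K = S⁻¹·BᵀPA = [0.2230 -0.8345]
A−BK = [1.5540 2.1691; -0.3921 -0.6619]
AᵀP(A−BK) = [29.3363 41.1205; 41.1205 61.6942]
P' = Q + AᵀP(A−BK) = [32.5863 39.6205; 39.6205 62.6942]
tr(P') = 95.2806


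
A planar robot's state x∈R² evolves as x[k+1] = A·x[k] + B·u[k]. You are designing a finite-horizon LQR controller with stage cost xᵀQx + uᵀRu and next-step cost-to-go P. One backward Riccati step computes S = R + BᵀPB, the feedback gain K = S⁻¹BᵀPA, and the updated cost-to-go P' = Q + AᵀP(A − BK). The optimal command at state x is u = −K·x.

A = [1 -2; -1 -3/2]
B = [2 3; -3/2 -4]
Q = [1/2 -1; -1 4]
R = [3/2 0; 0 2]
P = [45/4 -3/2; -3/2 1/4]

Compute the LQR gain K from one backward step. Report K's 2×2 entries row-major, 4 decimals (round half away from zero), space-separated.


BᵀP = [24.7500 -3.3750; 39.7500 -5.5000]
S = R + BᵀPB = [3/2 0; 0 2] + [54.5625 87.7500; 87.7500 141.2500] = [56.0625 87.7500; 87.7500 143.2500]
BᵀPA = [28.1250 -44.4375; 45.2500 -71.2500]
K = S⁻¹·BᵀPA = [0.1759 -0.3430; 0.2081 -0.2873]
A−BK = [0.0238 -0.4522; 0.0963 -3.1636]
AᵀP(A−BK) = [0.1349 -0.2291; -0.2291 0.8523]
P' = Q + AᵀP(A−BK) = [0.6349 -1.2291; -1.2291 4.8523]
tr(P') = 5.4872

0.1759 -0.3430 0.2081 -0.2873


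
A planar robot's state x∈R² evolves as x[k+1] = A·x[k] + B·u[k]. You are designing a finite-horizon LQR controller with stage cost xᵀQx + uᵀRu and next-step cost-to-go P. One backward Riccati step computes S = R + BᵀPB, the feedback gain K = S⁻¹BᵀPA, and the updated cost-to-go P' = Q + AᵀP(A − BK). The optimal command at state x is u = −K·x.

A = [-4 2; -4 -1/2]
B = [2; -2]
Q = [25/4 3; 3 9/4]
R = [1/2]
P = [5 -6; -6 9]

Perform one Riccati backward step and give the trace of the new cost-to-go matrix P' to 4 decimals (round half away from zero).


31.6400

BᵀP = [22.0000 -30.0000]
S = R + BᵀPB = [1/2] + [104.0000] = [104.5000]
BᵀPA = [32.0000 59.0000]
K = S⁻¹·BᵀPA = [0.3062 0.5646]
A−BK = [-4.6124 0.8708; -3.3876 0.6292]
AᵀP(A−BK) = [22.2010 -4.0670; -4.0670 0.9390]
P' = Q + AᵀP(A−BK) = [28.4510 -1.0670; -1.0670 3.1890]
tr(P') = 31.6400


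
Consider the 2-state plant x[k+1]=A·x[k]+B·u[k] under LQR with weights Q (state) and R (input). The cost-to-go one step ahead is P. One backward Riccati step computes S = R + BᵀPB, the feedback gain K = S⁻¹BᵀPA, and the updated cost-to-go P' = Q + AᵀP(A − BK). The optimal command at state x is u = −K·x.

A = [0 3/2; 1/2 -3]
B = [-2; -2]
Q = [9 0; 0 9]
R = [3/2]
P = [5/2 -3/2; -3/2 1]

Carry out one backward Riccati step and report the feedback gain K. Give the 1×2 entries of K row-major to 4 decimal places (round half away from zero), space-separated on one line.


BᵀP = [-2.0000 1.0000]
S = R + BᵀPB = [3/2] + [2.0000] = [3.5000]
BᵀPA = [0.5000 -6.0000]
K = S⁻¹·BᵀPA = [0.1429 -1.7143]
A−BK = [0.2857 -1.9286; 0.7857 -6.4286]
AᵀP(A−BK) = [0.1786 -1.7679; -1.7679 17.8393]
P' = Q + AᵀP(A−BK) = [9.1786 -1.7679; -1.7679 26.8393]
tr(P') = 36.0179

0.1429 -1.7143


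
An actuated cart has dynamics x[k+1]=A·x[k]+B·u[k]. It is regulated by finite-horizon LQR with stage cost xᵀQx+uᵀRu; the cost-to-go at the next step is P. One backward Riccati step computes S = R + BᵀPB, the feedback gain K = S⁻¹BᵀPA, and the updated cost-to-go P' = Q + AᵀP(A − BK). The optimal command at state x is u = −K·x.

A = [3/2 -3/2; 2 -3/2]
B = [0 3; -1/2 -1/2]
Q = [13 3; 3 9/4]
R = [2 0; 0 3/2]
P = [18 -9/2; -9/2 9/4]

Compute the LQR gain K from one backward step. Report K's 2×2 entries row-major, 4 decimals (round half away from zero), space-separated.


BᵀP = [2.2500 -1.1250; 56.2500 -14.6250]
S = R + BᵀPB = [2 0; 0 3/2] + [0.5625 7.3125; 7.3125 176.0625] = [2.5625 7.3125; 7.3125 177.5625]
BᵀPA = [1.1250 -1.6875; 55.1250 -62.4375]
K = S⁻¹·BᵀPA = [-0.5064 0.3908; 0.3313 -0.3677]
A−BK = [0.5061 -0.3968; 1.9124 -1.4884]
AᵀP(A−BK) = [4.8063 -3.7934; -3.7934 3.0117]
P' = Q + AᵀP(A−BK) = [17.8063 -0.7934; -0.7934 5.2617]
tr(P') = 23.0680

-0.5064 0.3908 0.3313 -0.3677


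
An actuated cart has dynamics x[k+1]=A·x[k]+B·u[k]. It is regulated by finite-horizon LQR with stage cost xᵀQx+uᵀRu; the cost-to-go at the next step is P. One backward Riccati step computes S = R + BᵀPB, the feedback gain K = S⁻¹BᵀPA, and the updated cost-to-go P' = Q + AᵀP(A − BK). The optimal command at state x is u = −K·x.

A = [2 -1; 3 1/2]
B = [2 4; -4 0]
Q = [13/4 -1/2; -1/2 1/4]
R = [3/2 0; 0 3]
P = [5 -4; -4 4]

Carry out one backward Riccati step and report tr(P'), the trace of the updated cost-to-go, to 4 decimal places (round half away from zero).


5.6532

BᵀP = [26.0000 -24.0000; 20.0000 -16.0000]
S = R + BᵀPB = [3/2 0; 0 3] + [148.0000 104.0000; 104.0000 80.0000] = [149.5000 104.0000; 104.0000 83.0000]
BᵀPA = [-20.0000 -38.0000; -8.0000 -28.0000]
K = S⁻¹·BᵀPA = [-0.5199 -0.1520; 0.5551 -0.1469]
A−BK = [0.8195 -0.1083; 0.9203 -0.1078]
AᵀP(A−BK) = [2.0421 -0.2148; -0.2148 0.1111]
P' = Q + AᵀP(A−BK) = [5.2921 -0.7148; -0.7148 0.3611]
tr(P') = 5.6532


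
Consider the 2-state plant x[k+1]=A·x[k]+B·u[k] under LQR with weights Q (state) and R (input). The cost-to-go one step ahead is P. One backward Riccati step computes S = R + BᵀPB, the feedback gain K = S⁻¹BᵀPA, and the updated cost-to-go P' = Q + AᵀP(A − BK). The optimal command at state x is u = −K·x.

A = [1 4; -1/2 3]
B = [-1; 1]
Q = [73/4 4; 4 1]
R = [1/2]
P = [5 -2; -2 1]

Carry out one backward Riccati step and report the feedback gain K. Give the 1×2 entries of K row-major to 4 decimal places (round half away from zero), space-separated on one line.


-0.8095 -1.8095

BᵀP = [-7.0000 3.0000]
S = R + BᵀPB = [1/2] + [10.0000] = [10.5000]
BᵀPA = [-8.5000 -19.0000]
K = S⁻¹·BᵀPA = [-0.8095 -1.8095]
A−BK = [0.1905 2.1905; 0.3095 4.8095]
AᵀP(A−BK) = [0.3690 1.1190; 1.1190 6.6190]
P' = Q + AᵀP(A−BK) = [18.6190 5.1190; 5.1190 7.6190]
tr(P') = 26.2381


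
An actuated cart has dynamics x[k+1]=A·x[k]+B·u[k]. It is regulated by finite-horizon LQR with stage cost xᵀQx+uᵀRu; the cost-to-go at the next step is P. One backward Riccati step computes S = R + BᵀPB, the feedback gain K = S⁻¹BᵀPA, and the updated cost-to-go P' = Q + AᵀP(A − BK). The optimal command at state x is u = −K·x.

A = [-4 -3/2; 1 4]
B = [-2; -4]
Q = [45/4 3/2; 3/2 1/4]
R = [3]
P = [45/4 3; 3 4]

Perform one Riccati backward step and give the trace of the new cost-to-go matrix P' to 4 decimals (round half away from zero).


132.4996

BᵀP = [-34.5000 -22.0000]
S = R + BᵀPB = [3] + [157.0000] = [160.0000]
BᵀPA = [116.0000 -36.2500]
K = S⁻¹·BᵀPA = [0.7250 -0.2266]
A−BK = [-2.5500 -1.9531; 3.9000 3.0938]
AᵀP(A−BK) = [75.9000 57.2813; 57.2813 45.0996]
P' = Q + AᵀP(A−BK) = [87.1500 58.7813; 58.7813 45.3496]
tr(P') = 132.4996


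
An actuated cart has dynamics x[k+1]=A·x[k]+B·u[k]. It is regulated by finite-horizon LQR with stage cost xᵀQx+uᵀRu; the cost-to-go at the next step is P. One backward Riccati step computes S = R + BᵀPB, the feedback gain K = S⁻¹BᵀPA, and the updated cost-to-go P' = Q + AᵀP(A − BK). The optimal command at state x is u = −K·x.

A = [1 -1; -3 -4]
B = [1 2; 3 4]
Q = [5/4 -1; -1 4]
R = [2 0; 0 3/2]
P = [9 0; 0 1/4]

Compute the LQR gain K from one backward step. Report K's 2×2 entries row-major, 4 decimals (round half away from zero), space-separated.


BᵀP = [9.0000 0.7500; 18.0000 1.0000]
S = R + BᵀPB = [2 0; 0 3/2] + [11.2500 21.0000; 21.0000 40.0000] = [13.2500 21.0000; 21.0000 41.5000]
BᵀPA = [6.7500 -12.0000; 15.0000 -22.0000]
K = S⁻¹·BᵀPA = [-0.3203 -0.3307; 0.5235 -0.3628]
A−BK = [0.2732 0.0563; -4.1332 -1.5568]
AᵀP(A−BK) = [5.5591 1.6739; 1.6739 1.0505]
P' = Q + AᵀP(A−BK) = [6.8091 0.6739; 0.6739 5.0505]
tr(P') = 11.8596

-0.3203 -0.3307 0.5235 -0.3628


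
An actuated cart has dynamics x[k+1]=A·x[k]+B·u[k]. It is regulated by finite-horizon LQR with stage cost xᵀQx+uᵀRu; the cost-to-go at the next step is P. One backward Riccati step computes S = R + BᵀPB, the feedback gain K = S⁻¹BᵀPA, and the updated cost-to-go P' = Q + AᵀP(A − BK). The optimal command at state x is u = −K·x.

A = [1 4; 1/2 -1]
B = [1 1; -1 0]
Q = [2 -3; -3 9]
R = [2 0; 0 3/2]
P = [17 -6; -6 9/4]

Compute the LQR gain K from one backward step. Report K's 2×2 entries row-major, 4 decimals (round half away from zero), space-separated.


BᵀP = [23.0000 -8.2500; 17.0000 -6.0000]
S = R + BᵀPB = [2 0; 0 3/2] + [31.2500 23.0000; 23.0000 17.0000] = [33.2500 23.0000; 23.0000 18.5000]
BᵀPA = [18.8750 100.2500; 14.0000 74.0000]
K = S⁻¹·BᵀPA = [0.3157 1.7721; 0.3643 1.7968]
A−BK = [0.3200 0.4311; 0.8157 0.7721]
AᵀP(A−BK) = [0.5040 2.2707; 2.2707 11.6299]
P' = Q + AᵀP(A−BK) = [2.5040 -0.7293; -0.7293 20.6299]
tr(P') = 23.1339

0.3157 1.7721 0.3643 1.7968


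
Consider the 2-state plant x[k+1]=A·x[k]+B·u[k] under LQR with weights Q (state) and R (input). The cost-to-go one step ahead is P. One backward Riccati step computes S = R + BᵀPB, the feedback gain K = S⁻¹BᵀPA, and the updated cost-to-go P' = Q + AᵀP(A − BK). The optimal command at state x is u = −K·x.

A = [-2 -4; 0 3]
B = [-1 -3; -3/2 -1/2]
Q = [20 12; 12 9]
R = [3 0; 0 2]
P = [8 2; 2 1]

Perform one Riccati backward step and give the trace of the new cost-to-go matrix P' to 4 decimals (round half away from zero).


BᵀP = [-11.0000 -3.5000; -25.0000 -6.5000]
S = R + BᵀPB = [3 0; 0 2] + [16.2500 34.7500; 34.7500 78.2500] = [19.2500 34.7500; 34.7500 80.2500]
BᵀPA = [22.0000 33.5000; 50.0000 80.5000]
K = S⁻¹·BᵀPA = [0.0830 -0.3232; 0.5871 1.1431]
A−BK = [-0.1557 -0.8940; 0.4181 3.0867]
AᵀP(A−BK) = [0.8184 1.9570; 1.9570 7.8102]
P' = Q + AᵀP(A−BK) = [20.8184 13.9570; 13.9570 16.8102]
tr(P') = 37.6286

37.6286


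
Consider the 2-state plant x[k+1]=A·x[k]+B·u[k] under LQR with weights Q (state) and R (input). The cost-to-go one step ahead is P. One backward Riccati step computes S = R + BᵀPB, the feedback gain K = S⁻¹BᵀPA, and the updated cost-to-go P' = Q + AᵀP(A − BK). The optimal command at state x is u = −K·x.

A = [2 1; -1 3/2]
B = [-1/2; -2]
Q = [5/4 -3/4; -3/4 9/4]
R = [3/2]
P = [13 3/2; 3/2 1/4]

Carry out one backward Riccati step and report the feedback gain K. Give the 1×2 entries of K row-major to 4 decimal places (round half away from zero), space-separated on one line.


BᵀP = [-9.5000 -1.2500]
S = R + BᵀPB = [3/2] + [7.2500] = [8.7500]
BᵀPA = [-17.7500 -11.3750]
K = S⁻¹·BᵀPA = [-2.0286 -1.3000]
A−BK = [0.9857 0.3500; -5.0571 -1.1000]
AᵀP(A−BK) = [10.2429 5.5500; 5.5500 3.2750]
P' = Q + AᵀP(A−BK) = [11.4929 4.8000; 4.8000 5.5250]
tr(P') = 17.0179

-2.0286 -1.3000


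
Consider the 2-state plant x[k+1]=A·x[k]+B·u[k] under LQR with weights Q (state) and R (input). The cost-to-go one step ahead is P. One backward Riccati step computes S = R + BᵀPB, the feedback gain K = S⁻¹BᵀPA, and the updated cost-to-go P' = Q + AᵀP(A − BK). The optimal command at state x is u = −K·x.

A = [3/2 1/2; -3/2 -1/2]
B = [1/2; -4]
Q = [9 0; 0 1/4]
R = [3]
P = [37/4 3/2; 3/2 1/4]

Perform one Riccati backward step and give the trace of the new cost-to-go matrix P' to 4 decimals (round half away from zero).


BᵀP = [-1.3750 -0.2500]
S = R + BᵀPB = [3] + [0.3125] = [3.3125]
BᵀPA = [-1.6875 -0.5625]
K = S⁻¹·BᵀPA = [-0.5094 -0.1698]
A−BK = [1.7547 0.5849; -3.5377 -1.1792]
AᵀP(A−BK) = [13.7653 4.5884; 4.5884 1.5295]
P' = Q + AᵀP(A−BK) = [22.7653 4.5884; 4.5884 1.7795]
tr(P') = 24.5448

24.5448


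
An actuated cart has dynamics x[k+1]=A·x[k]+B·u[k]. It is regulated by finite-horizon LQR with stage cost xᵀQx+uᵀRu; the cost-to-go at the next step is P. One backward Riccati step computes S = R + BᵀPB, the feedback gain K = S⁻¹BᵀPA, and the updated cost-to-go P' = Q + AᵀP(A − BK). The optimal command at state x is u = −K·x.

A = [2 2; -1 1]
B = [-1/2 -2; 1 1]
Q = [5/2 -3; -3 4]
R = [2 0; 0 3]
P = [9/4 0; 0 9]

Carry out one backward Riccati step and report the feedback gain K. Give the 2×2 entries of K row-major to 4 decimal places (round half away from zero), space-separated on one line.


-0.2903 1.2194 -0.7016 -0.6532

BᵀP = [-1.1250 9.0000; -4.5000 9.0000]
S = R + BᵀPB = [2 0; 0 3] + [9.5625 11.2500; 11.2500 18.0000] = [11.5625 11.2500; 11.2500 21.0000]
BᵀPA = [-11.2500 6.7500; -18.0000 0.0000]
K = S⁻¹·BᵀPA = [-0.2903 1.2194; -0.7016 -0.6532]
A−BK = [0.4516 1.3032; -0.0081 0.4339]
AᵀP(A−BK) = [2.1048 1.9597; 1.9597 9.7694]
P' = Q + AᵀP(A−BK) = [4.6048 -1.0403; -1.0403 13.7694]
tr(P') = 18.3742


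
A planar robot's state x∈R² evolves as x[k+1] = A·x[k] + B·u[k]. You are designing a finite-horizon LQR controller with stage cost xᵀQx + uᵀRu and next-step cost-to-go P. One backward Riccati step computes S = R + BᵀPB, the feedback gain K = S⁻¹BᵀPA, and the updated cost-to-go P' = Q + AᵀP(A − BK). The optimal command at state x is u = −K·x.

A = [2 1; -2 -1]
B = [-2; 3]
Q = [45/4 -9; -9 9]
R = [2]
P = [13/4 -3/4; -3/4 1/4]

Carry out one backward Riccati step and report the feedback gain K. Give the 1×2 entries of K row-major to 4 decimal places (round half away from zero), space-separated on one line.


-0.8381 -0.4190

BᵀP = [-8.7500 2.2500]
S = R + BᵀPB = [2] + [24.2500] = [26.2500]
BᵀPA = [-22.0000 -11.0000]
K = S⁻¹·BᵀPA = [-0.8381 -0.4190]
A−BK = [0.3238 0.1619; 0.5143 0.2571]
AᵀP(A−BK) = [1.5619 0.7810; 0.7810 0.3905]
P' = Q + AᵀP(A−BK) = [12.8119 -8.2190; -8.2190 9.3905]
tr(P') = 22.2024


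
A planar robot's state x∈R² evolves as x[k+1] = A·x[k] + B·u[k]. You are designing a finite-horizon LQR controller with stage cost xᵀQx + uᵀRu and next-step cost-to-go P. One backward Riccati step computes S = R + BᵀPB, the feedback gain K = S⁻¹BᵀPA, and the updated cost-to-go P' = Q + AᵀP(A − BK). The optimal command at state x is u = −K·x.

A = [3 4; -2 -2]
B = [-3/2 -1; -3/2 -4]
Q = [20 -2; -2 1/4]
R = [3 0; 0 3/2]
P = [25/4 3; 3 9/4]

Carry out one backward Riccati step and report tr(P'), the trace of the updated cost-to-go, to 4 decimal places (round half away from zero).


BᵀP = [-13.8750 -7.8750; -18.2500 -12.0000]
S = R + BᵀPB = [3 0; 0 3/2] + [32.6250 45.3750; 45.3750 66.2500] = [35.6250 45.3750; 45.3750 67.7500]
BᵀPA = [-25.8750 -39.7500; -30.7500 -49.0000]
K = S⁻¹·BᵀPA = [-1.0086 -1.3242; 0.2216 0.1636]
A−BK = [1.7087 2.1773; -2.6264 -3.3318]
AᵀP(A−BK) = [9.9676 12.7679; 12.7679 16.3809]
P' = Q + AᵀP(A−BK) = [29.9676 10.7679; 10.7679 16.6309]
tr(P') = 46.5984

46.5984


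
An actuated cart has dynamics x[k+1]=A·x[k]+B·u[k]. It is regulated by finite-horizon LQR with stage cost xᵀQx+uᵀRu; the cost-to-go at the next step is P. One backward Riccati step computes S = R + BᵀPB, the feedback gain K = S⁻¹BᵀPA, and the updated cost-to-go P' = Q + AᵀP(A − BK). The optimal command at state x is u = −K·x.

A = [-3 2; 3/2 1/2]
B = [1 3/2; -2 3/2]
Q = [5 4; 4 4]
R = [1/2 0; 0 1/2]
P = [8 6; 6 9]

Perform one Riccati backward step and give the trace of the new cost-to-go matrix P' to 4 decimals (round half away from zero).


11.1524

BᵀP = [-4.0000 -12.0000; 21.0000 22.5000]
S = R + BᵀPB = [1/2 0; 0 1/2] + [20.0000 -24.0000; -24.0000 65.2500] = [20.5000 -24.0000; -24.0000 65.7500]
BᵀPA = [-6.0000 -14.0000; -29.2500 53.2500]
K = S⁻¹·BᵀPA = [-1.4206 0.4632; -0.9634 0.9789]
A−BK = [-0.1343 0.0684; 0.1040 -0.0421]
AᵀP(A−BK) = [1.5471 -0.8368; -0.8368 0.6053]
P' = Q + AᵀP(A−BK) = [6.5471 3.1632; 3.1632 4.6053]
tr(P') = 11.1524


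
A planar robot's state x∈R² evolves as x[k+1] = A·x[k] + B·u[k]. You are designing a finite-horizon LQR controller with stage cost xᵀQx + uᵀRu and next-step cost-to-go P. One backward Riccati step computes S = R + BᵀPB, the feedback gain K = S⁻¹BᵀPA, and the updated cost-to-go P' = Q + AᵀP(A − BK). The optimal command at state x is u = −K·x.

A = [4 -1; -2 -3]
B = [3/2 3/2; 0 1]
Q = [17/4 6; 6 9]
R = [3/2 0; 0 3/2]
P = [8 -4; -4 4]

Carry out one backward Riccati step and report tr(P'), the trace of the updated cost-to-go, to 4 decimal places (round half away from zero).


BᵀP = [12.0000 -6.0000; 8.0000 -2.0000]
S = R + BᵀPB = [3/2 0; 0 3/2] + [18.0000 12.0000; 12.0000 10.0000] = [19.5000 12.0000; 12.0000 11.5000]
BᵀPA = [60.0000 6.0000; 36.0000 -2.0000]
K = S⁻¹·BᵀPA = [3.2150 1.1589; -0.2243 -1.3832]
A−BK = [-0.4860 -0.6636; -1.7757 -1.6168]
AᵀP(A−BK) = [23.1776 12.2617; 12.2617 10.2804]
P' = Q + AᵀP(A−BK) = [27.4276 18.2617; 18.2617 19.2804]
tr(P') = 46.7079

46.7079


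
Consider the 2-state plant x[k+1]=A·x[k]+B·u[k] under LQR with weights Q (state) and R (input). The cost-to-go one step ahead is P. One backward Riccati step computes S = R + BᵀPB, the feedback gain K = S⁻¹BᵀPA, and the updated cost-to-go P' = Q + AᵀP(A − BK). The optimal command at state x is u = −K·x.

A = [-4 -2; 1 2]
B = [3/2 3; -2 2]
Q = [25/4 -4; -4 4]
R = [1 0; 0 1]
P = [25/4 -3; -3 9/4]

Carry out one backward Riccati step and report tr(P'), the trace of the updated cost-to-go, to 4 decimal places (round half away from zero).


BᵀP = [15.3750 -9.0000; 12.7500 -4.5000]
S = R + BᵀPB = [1 0; 0 1] + [41.0625 28.1250; 28.1250 29.2500] = [42.0625 28.1250; 28.1250 30.2500]
BᵀPA = [-70.5000 -48.7500; -55.5000 -34.5000]
K = S⁻¹·BᵀPA = [-1.1876 -1.0478; -0.7305 -0.1663]
A−BK = [-0.0270 0.0706; 0.0858 0.2371]
AᵀP(A−BK) = [1.9791 1.4007; 1.4007 1.1827]
P' = Q + AᵀP(A−BK) = [8.2291 -2.5993; -2.5993 5.1827]
tr(P') = 13.4118

13.4118


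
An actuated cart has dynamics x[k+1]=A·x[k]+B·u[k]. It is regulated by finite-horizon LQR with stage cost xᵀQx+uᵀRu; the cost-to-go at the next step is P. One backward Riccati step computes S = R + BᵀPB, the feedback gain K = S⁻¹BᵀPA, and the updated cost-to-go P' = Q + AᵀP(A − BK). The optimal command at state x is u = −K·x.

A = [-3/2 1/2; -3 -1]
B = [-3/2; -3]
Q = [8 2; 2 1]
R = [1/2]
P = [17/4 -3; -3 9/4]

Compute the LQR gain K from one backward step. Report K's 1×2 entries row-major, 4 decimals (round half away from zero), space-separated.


0.8491 1.0755

BᵀP = [2.6250 -2.2500]
S = R + BᵀPB = [1/2] + [2.8125] = [3.3125]
BᵀPA = [2.8125 3.5625]
K = S⁻¹·BᵀPA = [0.8491 1.0755]
A−BK = [-0.2264 2.1132; -0.4528 2.2264]
AᵀP(A−BK) = [0.4245 0.5377; 0.5377 2.4811]
P' = Q + AᵀP(A−BK) = [8.4245 2.5377; 2.5377 3.4811]
tr(P') = 11.9057


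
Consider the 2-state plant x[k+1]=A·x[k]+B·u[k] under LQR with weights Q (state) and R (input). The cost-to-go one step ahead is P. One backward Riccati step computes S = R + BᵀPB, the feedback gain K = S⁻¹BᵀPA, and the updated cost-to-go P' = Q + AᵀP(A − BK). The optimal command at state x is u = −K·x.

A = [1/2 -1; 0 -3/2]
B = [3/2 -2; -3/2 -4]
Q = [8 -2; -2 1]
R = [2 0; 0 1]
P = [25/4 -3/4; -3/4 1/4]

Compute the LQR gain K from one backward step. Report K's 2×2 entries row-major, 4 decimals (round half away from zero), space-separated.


0.1722 -0.1278 -0.1204 0.3796

BᵀP = [10.5000 -1.5000; -9.5000 0.5000]
S = R + BᵀPB = [2 0; 0 1] + [18.0000 -15.0000; -15.0000 17.0000] = [20.0000 -15.0000; -15.0000 18.0000]
BᵀPA = [5.2500 -8.2500; -4.7500 8.7500]
K = S⁻¹·BᵀPA = [0.1722 -0.1278; -0.1204 0.3796]
A−BK = [0.0009 -0.0491; -0.2231 -0.1731]
AᵀP(A−BK) = [0.0866 -0.0884; -0.0884 0.1866]
P' = Q + AᵀP(A−BK) = [8.0866 -2.0884; -2.0884 1.1866]
tr(P') = 9.2731


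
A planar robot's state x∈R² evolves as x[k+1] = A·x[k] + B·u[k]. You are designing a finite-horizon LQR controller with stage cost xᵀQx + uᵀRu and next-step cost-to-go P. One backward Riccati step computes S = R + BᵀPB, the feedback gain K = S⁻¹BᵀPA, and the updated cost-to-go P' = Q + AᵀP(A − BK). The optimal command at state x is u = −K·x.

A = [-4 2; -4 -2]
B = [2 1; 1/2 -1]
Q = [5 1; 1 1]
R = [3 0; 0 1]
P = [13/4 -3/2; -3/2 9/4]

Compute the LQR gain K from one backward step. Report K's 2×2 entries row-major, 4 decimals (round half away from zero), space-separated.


BᵀP = [5.7500 -1.8750; 4.7500 -3.7500]
S = R + BᵀPB = [3 0; 0 1] + [10.5625 7.6250; 7.6250 8.5000] = [13.5625 7.6250; 7.6250 9.5000]
BᵀPA = [-15.5000 15.2500; -4.0000 17.0000]
K = S⁻¹·BᵀPA = [-1.6513 0.2157; 0.9043 1.6164]
A−BK = [-1.6018 -0.0477; -2.2701 -0.4915]
AᵀP(A−BK) = [18.0225 1.8086; 1.8086 3.2327]
P' = Q + AᵀP(A−BK) = [23.0225 2.8086; 2.8086 4.2327]
tr(P') = 27.2552

-1.6513 0.2157 0.9043 1.6164


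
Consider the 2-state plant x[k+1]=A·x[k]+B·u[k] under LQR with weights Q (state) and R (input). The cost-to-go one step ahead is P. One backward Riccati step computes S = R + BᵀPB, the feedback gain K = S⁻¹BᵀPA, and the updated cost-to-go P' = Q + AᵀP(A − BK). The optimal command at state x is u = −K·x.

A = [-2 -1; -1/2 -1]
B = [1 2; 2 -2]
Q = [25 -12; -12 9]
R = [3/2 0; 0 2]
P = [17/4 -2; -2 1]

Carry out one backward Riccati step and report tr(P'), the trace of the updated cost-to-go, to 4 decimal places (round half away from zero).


34.9632

BᵀP = [0.2500 0.0000; 12.5000 -6.0000]
S = R + BᵀPB = [3/2 0; 0 2] + [0.2500 0.5000; 0.5000 37.0000] = [1.7500 0.5000; 0.5000 39.0000]
BᵀPA = [-0.5000 -0.2500; -22.0000 -6.5000]
K = S⁻¹·BᵀPA = [-0.1250 -0.0956; -0.5625 -0.1654]
A−BK = [-0.7500 -0.5735; -1.3750 -1.1397]
AᵀP(A−BK) = [0.8125 0.3125; 0.3125 0.1507]
P' = Q + AᵀP(A−BK) = [25.8125 -11.6875; -11.6875 9.1507]
tr(P') = 34.9632


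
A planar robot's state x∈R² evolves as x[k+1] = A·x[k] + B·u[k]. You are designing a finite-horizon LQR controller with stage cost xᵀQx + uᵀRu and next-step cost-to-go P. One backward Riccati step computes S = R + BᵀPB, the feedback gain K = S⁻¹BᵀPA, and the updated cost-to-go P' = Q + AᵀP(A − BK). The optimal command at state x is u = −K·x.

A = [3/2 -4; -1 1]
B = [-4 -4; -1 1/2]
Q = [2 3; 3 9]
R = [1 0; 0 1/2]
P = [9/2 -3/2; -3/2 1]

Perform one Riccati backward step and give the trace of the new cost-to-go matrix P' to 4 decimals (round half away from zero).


BᵀP = [-16.5000 5.0000; -18.7500 6.5000]
S = R + BᵀPB = [1 0; 0 1/2] + [61.0000 68.5000; 68.5000 78.2500] = [62.0000 68.5000; 68.5000 78.7500]
BᵀPA = [-29.7500 71.0000; -34.6250 81.5000]
K = S⁻¹·BᵀPA = [0.1524 0.0447; -0.5723 0.9961]
A−BK = [-0.1794 0.1629; -0.5614 0.5466]
AᵀP(A−BK) = [0.3449 -0.4323; -0.4323 0.6491]
P' = Q + AᵀP(A−BK) = [2.3449 2.5677; 2.5677 9.6491]
tr(P') = 11.9940

11.9940


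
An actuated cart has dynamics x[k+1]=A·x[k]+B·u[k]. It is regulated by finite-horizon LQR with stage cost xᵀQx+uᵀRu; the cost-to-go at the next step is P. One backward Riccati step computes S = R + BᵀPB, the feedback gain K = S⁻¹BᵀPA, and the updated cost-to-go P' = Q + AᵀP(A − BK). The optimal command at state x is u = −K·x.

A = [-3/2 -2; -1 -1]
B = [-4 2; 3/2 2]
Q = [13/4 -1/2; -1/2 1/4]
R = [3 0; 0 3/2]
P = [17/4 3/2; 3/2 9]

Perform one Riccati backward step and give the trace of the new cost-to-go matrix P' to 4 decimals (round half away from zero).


4.6893

BᵀP = [-14.7500 7.5000; 11.5000 21.0000]
S = R + BᵀPB = [3 0; 0 3/2] + [70.2500 -14.5000; -14.5000 65.0000] = [73.2500 -14.5000; -14.5000 66.5000]
BᵀPA = [14.6250 22.0000; -38.2500 -44.0000]
K = S⁻¹·BᵀPA = [0.0897 0.1770; -0.5556 -0.6231]
A−BK = [-0.0301 -0.0459; -0.0232 -0.0194]
AᵀP(A−BK) = [0.4980 0.5793; 0.5793 0.6913]
P' = Q + AᵀP(A−BK) = [3.7480 0.0793; 0.0793 0.9413]
tr(P') = 4.6893


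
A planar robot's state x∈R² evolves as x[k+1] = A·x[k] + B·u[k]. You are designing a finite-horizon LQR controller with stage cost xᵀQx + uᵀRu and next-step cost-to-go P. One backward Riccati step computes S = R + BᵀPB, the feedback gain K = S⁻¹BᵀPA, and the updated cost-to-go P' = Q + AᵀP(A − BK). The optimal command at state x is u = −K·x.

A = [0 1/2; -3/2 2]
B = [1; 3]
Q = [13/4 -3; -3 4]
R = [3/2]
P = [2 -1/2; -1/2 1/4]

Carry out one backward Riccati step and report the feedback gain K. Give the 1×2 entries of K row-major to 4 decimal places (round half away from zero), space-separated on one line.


-0.1364 0.2727

BᵀP = [0.5000 0.2500]
S = R + BᵀPB = [3/2] + [1.2500] = [2.7500]
BᵀPA = [-0.3750 0.7500]
K = S⁻¹·BᵀPA = [-0.1364 0.2727]
A−BK = [0.1364 0.2273; -1.0909 1.1818]
AᵀP(A−BK) = [0.5114 -0.2727; -0.2727 0.2955]
P' = Q + AᵀP(A−BK) = [3.7614 -3.2727; -3.2727 4.2955]
tr(P') = 8.0568


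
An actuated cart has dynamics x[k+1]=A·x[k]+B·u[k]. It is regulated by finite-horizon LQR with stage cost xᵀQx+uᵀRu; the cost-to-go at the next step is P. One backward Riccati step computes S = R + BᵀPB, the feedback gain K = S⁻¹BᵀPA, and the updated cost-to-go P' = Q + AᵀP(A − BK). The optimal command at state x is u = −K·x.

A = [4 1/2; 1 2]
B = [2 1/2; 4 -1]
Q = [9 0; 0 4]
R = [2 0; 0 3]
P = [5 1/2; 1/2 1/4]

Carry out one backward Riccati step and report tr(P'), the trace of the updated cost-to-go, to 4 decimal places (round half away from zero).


22.7500

BᵀP = [12.0000 2.0000; 2.0000 0.0000]
S = R + BᵀPB = [2 0; 0 3] + [32.0000 4.0000; 4.0000 1.0000] = [34.0000 4.0000; 4.0000 4.0000]
BᵀPA = [50.0000 10.0000; 8.0000 1.0000]
K = S⁻¹·BᵀPA = [1.4000 0.3000; 0.6000 -0.0500]
A−BK = [0.9000 -0.0750; -4.0000 0.7500]
AᵀP(A−BK) = [9.4500 0.1500; 0.1500 0.3000]
P' = Q + AᵀP(A−BK) = [18.4500 0.1500; 0.1500 4.3000]
tr(P') = 22.7500


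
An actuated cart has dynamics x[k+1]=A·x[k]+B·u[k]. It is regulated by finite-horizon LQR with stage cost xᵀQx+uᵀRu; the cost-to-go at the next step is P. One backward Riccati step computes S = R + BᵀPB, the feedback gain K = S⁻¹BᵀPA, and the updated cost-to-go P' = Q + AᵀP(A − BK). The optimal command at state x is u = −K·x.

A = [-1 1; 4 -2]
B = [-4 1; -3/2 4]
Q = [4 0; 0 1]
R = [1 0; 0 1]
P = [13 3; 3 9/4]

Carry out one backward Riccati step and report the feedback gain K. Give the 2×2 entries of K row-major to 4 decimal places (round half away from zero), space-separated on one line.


BᵀP = [-56.5000 -15.3750; 25.0000 12.0000]
S = R + BᵀPB = [1 0; 0 1] + [249.0625 -118.0000; -118.0000 73.0000] = [250.0625 -118.0000; -118.0000 74.0000]
BᵀPA = [-5.0000 -25.7500; 23.0000 1.0000]
K = S⁻¹·BᵀPA = [0.5117 -0.3902; 1.1268 -0.6087]
A−BK = [-0.0799 0.0478; 0.2604 -0.1504]
AᵀP(A−BK) = [1.6423 -0.9500; -0.9500 0.5603]
P' = Q + AᵀP(A−BK) = [5.6423 -0.9500; -0.9500 1.5603]
tr(P') = 7.2026

0.5117 -0.3902 1.1268 -0.6087


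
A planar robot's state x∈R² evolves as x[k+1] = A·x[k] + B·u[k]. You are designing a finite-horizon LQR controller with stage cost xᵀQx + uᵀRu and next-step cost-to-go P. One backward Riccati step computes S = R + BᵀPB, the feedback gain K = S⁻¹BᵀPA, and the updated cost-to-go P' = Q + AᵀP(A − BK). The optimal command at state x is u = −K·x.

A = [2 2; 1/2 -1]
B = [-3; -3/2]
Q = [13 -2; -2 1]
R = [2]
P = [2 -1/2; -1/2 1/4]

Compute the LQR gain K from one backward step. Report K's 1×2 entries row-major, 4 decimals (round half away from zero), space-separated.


-0.6187 -0.7237

BᵀP = [-5.2500 1.1250]
S = R + BᵀPB = [2] + [14.0625] = [16.0625]
BᵀPA = [-9.9375 -11.6250]
K = S⁻¹·BᵀPA = [-0.6187 -0.7237]
A−BK = [0.1440 -0.1712; -0.4280 -2.0856]
AᵀP(A−BK) = [0.9144 1.1829; 1.1829 1.8366]
P' = Q + AᵀP(A−BK) = [13.9144 -0.8171; -0.8171 2.8366]
tr(P') = 16.7510


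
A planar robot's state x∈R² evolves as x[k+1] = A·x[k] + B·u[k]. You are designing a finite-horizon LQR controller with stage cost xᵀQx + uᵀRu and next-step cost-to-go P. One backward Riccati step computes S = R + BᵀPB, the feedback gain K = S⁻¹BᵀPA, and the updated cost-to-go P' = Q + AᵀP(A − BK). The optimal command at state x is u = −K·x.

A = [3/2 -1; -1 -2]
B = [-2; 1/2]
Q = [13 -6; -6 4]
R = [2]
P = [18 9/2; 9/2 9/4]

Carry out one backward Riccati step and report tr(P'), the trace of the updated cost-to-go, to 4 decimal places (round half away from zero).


BᵀP = [-33.7500 -7.8750]
S = R + BᵀPB = [2] + [63.5625] = [65.5625]
BᵀPA = [-42.7500 49.5000]
K = S⁻¹·BᵀPA = [-0.6520 0.7550]
A−BK = [0.1959 0.5100; -0.6740 -2.3775]
AᵀP(A−BK) = [1.3749 0.7765; 0.7765 7.6273]
P' = Q + AᵀP(A−BK) = [14.3749 -5.2235; -5.2235 11.6273]
tr(P') = 26.0021

26.0021
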